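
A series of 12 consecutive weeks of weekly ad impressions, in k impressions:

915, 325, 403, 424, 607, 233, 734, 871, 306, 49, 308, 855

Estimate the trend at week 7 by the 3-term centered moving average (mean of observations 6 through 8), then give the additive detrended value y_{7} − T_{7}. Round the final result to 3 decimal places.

121.333

Trend T_7 = (233 + 734 + 871) / 3 = 1838/3 = 612.66667
Detrended value: 734 − 612.66667 = 121.333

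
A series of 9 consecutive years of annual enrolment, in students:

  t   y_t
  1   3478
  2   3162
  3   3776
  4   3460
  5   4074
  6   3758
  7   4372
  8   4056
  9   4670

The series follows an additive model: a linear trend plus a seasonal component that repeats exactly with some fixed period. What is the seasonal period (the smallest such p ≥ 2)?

2

First differences y_{t+1} − y_t: -316, 614, -316, 614, -316, 614, …
The difference pattern repeats every 2 terms and not for any smaller step, so p = 2.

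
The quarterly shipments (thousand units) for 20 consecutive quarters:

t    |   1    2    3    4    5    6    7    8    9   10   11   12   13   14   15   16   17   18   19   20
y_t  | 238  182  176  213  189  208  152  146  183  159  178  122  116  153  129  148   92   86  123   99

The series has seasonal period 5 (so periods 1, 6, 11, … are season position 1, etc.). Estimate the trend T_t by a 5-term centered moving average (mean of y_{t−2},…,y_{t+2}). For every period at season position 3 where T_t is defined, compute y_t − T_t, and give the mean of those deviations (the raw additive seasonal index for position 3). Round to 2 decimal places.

Season position 3 occurs at t = 3, 8, 13, 18 (where T_t is defined).
t=3: T_3 = 199.6000; y_3 − T_3 = 176 − 199.6000 = -23.6000
t=8: T_8 = 169.6000; y_8 − T_8 = 146 − 169.6000 = -23.6000
t=13: T_13 = 139.6000; y_13 − T_13 = 116 − 139.6000 = -23.6000
t=18: T_18 = 109.6000; y_18 − T_18 = 86 − 109.6000 = -23.6000
Mean deviation: (-23.6000 + -23.6000 + -23.6000 + -23.6000) / 4 = -23.60

-23.60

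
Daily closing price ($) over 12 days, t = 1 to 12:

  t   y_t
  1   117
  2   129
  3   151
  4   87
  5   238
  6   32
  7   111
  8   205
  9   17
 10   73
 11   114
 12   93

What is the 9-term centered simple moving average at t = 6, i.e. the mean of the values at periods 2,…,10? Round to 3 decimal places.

115.889

Sum of periods 2–10: 129 + 151 + 87 + 238 + 32 + 111 + 205 + 17 + 73 = 1043
Divide by 9: 1043 / 9 = 115.889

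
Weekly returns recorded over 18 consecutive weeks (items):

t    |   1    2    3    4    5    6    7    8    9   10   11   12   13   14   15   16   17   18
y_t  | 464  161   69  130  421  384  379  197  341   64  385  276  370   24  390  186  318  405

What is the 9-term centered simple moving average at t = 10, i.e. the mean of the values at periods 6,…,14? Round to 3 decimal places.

Sum of periods 6–14: 384 + 379 + 197 + 341 + 64 + 385 + 276 + 370 + 24 = 2420
Divide by 9: 2420 / 9 = 268.889

268.889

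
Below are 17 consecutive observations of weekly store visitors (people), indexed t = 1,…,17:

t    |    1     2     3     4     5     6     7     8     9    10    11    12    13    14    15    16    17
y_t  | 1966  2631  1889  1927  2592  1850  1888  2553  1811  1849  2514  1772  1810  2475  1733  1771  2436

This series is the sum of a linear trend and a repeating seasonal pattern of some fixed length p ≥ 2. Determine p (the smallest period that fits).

First differences y_{t+1} − y_t: 665, -742, 38, 665, -742, 38, 665, -742, …
The difference pattern repeats every 3 terms and not for any smaller step, so p = 3.

3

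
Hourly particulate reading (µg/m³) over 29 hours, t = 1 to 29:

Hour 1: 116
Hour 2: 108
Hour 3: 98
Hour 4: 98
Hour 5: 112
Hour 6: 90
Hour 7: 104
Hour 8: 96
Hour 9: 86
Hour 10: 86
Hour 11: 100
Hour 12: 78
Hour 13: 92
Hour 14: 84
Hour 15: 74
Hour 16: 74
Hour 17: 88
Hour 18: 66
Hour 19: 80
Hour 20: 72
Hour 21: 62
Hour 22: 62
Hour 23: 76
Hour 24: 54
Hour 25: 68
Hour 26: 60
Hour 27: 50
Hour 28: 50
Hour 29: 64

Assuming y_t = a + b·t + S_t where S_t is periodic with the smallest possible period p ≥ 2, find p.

First differences y_{t+1} − y_t: -8, -10, 0, 14, -22, 14, -8, -10, 0, 14, -22, 14, -8, -10, …
The difference pattern repeats every 6 terms and not for any smaller step, so p = 6.

6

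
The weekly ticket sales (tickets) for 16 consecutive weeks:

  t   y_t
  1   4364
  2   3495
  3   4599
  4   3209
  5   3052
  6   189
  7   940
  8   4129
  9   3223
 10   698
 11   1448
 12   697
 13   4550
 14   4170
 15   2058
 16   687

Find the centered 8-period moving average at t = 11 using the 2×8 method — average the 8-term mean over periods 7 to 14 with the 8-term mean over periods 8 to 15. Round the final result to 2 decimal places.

2551.75

Sum over 7–14: 940 + 4129 + 3223 + 698 + 1448 + 697 + 4550 + 4170 = 19855
Sum over 8–15: 4129 + 3223 + 698 + 1448 + 697 + 4550 + 4170 + 2058 = 20973
CMA at t=11 = (19855 + 20973) / (2·8) = 40828 / 16 = 2551.75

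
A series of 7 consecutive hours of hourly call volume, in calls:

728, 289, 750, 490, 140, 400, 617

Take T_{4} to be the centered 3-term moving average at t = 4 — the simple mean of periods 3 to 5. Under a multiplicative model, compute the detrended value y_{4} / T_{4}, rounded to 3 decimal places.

1.065

Trend T_4 = (750 + 490 + 140) / 3 = 1380/3 = 460.00000
Ratio to trend: 490 / 460.00000 = 1.065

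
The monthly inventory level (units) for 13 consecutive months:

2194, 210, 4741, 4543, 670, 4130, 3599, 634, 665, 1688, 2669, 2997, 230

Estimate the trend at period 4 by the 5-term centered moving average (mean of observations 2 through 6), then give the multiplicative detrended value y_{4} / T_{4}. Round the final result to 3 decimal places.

Trend T_4 = (210 + 4741 + 4543 + 670 + 4130) / 5 = 14294/5 = 2858.80000
Ratio to trend: 4543 / 2858.80000 = 1.589

1.589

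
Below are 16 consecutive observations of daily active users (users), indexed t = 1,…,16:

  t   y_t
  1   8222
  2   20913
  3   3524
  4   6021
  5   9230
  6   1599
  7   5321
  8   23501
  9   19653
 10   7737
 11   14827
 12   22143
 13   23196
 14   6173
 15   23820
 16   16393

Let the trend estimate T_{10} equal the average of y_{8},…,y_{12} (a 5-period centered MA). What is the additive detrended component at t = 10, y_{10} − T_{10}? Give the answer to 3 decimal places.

-9835.200

Trend T_10 = (23501 + 19653 + 7737 + 14827 + 22143) / 5 = 87861/5 = 17572.20000
Detrended value: 7737 − 17572.20000 = -9835.200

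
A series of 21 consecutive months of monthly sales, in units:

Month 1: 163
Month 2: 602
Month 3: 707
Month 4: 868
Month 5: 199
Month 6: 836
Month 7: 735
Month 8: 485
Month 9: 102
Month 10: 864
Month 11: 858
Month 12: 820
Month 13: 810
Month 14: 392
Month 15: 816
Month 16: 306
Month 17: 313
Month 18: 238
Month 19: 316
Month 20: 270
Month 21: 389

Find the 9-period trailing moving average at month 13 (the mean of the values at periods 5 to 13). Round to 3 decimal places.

634.333

Sum of periods 5–13: 199 + 836 + 735 + 485 + 102 + 864 + 858 + 820 + 810 = 5709
Divide by 9: 5709 / 9 = 634.333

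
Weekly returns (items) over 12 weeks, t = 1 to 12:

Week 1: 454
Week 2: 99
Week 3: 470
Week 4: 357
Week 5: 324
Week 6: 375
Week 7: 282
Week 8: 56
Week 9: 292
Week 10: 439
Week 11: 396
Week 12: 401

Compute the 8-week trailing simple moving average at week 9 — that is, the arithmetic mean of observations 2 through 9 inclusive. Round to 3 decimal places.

281.875

Sum of periods 2–9: 99 + 470 + 357 + 324 + 375 + 282 + 56 + 292 = 2255
Divide by 8: 2255 / 8 = 281.875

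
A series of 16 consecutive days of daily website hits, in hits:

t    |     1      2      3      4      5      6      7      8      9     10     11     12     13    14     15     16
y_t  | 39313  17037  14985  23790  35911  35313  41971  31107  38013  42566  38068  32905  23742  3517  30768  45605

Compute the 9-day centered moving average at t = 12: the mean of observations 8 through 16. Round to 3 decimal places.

Sum of periods 8–16: 31107 + 38013 + 42566 + 38068 + 32905 + 23742 + 3517 + 30768 + 45605 = 286291
Divide by 9: 286291 / 9 = 31810.111

31810.111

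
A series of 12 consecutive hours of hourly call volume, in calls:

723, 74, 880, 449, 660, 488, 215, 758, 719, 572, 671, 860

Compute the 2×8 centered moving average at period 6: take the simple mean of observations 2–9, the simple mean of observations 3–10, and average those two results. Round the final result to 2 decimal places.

Sum over 2–9: 74 + 880 + 449 + 660 + 488 + 215 + 758 + 719 = 4243
Sum over 3–10: 880 + 449 + 660 + 488 + 215 + 758 + 719 + 572 = 4741
CMA at t=6 = (4243 + 4741) / (2·8) = 8984 / 16 = 561.50

561.50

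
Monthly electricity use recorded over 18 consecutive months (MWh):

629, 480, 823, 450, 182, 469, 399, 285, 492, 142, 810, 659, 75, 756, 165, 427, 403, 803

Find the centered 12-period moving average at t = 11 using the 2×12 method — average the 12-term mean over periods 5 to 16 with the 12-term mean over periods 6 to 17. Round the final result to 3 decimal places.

414.292

Sum over 5–16: 182 + 469 + 399 + 285 + 492 + 142 + 810 + 659 + 75 + 756 + 165 + 427 = 4861
Sum over 6–17: 469 + 399 + 285 + 492 + 142 + 810 + 659 + 75 + 756 + 165 + 427 + 403 = 5082
CMA at t=11 = (4861 + 5082) / (2·12) = 9943 / 24 = 414.292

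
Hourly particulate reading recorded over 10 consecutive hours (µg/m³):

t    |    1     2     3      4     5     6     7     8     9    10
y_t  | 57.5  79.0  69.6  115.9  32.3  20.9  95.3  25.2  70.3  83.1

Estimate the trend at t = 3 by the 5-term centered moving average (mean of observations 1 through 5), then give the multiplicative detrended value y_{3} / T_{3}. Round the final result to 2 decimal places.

0.98

Trend T_3 = (57.5 + 79.0 + 69.6 + 115.9 + 32.3) / 5 = 354.3/5 = 70.8600
Ratio to trend: 69.6 / 70.8600 = 0.98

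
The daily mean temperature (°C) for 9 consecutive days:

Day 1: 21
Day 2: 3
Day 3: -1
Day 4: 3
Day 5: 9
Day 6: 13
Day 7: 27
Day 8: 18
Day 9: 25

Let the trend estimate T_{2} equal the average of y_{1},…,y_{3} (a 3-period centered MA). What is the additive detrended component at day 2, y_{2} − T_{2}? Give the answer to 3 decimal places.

Trend T_2 = (21 + 3 + (-1)) / 3 = 23/3 = 7.66667
Detrended value: 3 − 7.66667 = -4.667

-4.667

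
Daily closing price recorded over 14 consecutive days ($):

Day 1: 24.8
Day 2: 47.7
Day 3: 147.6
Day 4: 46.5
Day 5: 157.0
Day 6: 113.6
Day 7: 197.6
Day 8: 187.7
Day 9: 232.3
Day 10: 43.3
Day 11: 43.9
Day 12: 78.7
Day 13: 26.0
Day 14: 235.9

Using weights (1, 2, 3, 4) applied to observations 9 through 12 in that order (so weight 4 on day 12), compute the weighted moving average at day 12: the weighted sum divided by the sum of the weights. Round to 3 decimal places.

76.540

Weighted sum: 1·232.3 + 2·43.3 + 3·43.9 + 4·78.7 = 232.3 + 86.6 + 131.7 + 314.8 = 765.4
Weight total: 1 + 2 + 3 + 4 = 10
WMA = 765.4 / 10 = 76.540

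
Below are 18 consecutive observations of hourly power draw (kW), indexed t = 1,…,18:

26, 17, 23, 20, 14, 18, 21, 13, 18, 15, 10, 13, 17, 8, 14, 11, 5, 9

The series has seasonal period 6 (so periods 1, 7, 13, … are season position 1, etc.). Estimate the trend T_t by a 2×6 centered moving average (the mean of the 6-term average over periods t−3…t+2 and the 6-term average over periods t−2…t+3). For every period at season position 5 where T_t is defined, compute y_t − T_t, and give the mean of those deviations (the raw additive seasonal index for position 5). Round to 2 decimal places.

Season position 5 occurs at t = 5, 11 (where T_t is defined).
t=5: T_5 = 18.5000; y_5 − T_5 = 14 − 18.5000 = -4.5000
t=11: T_11 = 13.9167; y_11 − T_11 = 10 − 13.9167 = -3.9167
Mean deviation: (-4.5000 + -3.9167) / 2 = -4.21

-4.21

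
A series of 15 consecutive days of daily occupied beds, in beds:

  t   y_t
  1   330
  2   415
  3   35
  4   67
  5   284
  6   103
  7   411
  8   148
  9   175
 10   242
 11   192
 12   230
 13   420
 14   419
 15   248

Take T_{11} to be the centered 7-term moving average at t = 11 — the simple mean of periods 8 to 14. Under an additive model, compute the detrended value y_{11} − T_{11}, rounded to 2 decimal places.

-68.86

Trend T_11 = (148 + 175 + 242 + 192 + 230 + 420 + 419) / 7 = 1826/7 = 260.8571
Detrended value: 192 − 260.8571 = -68.86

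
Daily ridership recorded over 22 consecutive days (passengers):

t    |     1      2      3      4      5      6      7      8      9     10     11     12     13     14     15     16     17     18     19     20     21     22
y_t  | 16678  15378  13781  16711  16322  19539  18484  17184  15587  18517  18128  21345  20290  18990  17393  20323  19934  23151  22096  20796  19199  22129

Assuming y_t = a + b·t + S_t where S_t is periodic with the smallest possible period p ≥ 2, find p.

First differences y_{t+1} − y_t: -1300, -1597, 2930, -389, 3217, -1055, -1300, -1597, 2930, -389, 3217, -1055, -1300, -1597, …
The difference pattern repeats every 6 terms and not for any smaller step, so p = 6.

6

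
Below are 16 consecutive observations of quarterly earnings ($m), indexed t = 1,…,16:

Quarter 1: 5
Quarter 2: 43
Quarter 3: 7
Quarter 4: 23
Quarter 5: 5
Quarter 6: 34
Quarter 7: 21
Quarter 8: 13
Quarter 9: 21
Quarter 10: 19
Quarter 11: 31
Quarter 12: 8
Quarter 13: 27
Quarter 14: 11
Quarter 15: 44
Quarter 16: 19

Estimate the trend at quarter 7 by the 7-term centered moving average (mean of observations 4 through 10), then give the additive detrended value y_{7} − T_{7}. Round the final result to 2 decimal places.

1.57

Trend T_7 = (23 + 5 + 34 + 21 + 13 + 21 + 19) / 7 = 136/7 = 19.4286
Detrended value: 21 − 19.4286 = 1.57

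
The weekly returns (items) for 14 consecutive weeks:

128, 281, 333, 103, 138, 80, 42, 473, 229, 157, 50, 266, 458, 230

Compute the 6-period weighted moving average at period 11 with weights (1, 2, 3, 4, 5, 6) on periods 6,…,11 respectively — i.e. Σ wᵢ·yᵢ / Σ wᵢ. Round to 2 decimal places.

170.67

Weighted sum: 1·80 + 2·42 + 3·473 + 4·229 + 5·157 + 6·50 = 80 + 84 + 1419 + 916 + 785 + 300 = 3584
Weight total: 1 + 2 + 3 + 4 + 5 + 6 = 21
WMA = 3584 / 21 = 170.67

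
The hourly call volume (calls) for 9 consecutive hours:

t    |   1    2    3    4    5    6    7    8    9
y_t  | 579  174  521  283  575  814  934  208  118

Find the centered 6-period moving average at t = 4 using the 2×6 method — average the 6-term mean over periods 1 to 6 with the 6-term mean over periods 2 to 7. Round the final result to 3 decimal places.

Sum over 1–6: 579 + 174 + 521 + 283 + 575 + 814 = 2946
Sum over 2–7: 174 + 521 + 283 + 575 + 814 + 934 = 3301
CMA at t=4 = (2946 + 3301) / (2·6) = 6247 / 12 = 520.583

520.583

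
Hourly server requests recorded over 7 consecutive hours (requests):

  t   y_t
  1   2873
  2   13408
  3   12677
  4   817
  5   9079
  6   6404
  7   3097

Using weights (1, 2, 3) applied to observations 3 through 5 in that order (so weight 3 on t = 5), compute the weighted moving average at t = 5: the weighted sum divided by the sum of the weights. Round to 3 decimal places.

Weighted sum: 1·12677 + 2·817 + 3·9079 = 12677 + 1634 + 27237 = 41548
Weight total: 1 + 2 + 3 = 6
WMA = 41548 / 6 = 6924.667

6924.667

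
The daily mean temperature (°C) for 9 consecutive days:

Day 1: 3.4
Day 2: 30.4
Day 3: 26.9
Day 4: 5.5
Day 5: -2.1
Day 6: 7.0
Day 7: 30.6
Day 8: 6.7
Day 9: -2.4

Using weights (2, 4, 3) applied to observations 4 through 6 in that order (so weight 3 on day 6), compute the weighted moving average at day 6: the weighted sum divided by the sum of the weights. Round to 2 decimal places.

2.62

Weighted sum: 2·5.5 + 4·-2.1 + 3·7.0 = 11.0 + -8.4 + 21.0 = 23.6
Weight total: 2 + 4 + 3 = 9
WMA = 23.6 / 9 = 2.62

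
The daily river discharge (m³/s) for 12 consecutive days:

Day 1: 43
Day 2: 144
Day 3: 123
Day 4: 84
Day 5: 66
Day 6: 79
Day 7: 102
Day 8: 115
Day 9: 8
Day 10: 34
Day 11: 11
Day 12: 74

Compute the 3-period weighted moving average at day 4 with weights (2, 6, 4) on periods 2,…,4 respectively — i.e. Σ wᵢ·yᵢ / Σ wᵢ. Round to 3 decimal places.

113.500

Weighted sum: 2·144 + 6·123 + 4·84 = 288 + 738 + 336 = 1362
Weight total: 2 + 6 + 4 = 12
WMA = 1362 / 12 = 113.500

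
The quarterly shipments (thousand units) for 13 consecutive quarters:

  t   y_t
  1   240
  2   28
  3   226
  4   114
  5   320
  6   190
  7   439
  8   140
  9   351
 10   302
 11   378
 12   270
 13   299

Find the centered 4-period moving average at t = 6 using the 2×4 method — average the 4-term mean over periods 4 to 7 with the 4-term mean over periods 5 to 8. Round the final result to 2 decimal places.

269.00

Sum over 4–7: 114 + 320 + 190 + 439 = 1063
Sum over 5–8: 320 + 190 + 439 + 140 = 1089
CMA at t=6 = (1063 + 1089) / (2·4) = 2152 / 8 = 269.00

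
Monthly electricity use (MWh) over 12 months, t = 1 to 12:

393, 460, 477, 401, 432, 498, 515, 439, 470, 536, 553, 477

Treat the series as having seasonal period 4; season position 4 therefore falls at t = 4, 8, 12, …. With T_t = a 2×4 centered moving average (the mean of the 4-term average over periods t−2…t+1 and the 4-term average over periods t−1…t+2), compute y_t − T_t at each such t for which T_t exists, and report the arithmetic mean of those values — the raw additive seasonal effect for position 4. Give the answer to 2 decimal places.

-46.25

Season position 4 occurs at t = 4, 8 (where T_t is defined).
t=4: T_4 = 447.2500; y_4 − T_4 = 401 − 447.2500 = -46.2500
t=8: T_8 = 485.2500; y_8 − T_8 = 439 − 485.2500 = -46.2500
Mean deviation: (-46.2500 + -46.2500) / 2 = -46.25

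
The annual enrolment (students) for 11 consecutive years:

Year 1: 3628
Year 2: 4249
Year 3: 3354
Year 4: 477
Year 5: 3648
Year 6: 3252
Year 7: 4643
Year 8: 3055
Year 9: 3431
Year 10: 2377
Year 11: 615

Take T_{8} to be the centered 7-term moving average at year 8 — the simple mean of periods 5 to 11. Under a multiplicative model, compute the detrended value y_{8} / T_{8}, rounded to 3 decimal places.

1.017

Trend T_8 = (3648 + 3252 + 4643 + 3055 + 3431 + 2377 + 615) / 7 = 21021/7 = 3003.00000
Ratio to trend: 3055 / 3003.00000 = 1.017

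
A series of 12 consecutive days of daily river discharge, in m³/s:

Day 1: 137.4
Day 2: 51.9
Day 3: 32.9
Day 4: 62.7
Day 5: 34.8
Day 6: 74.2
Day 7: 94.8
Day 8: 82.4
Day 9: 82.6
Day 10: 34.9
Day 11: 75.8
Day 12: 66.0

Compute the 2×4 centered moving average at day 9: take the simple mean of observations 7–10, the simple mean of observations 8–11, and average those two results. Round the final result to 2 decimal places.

71.30

Sum over 7–10: 94.8 + 82.4 + 82.6 + 34.9 = 294.7
Sum over 8–11: 82.4 + 82.6 + 34.9 + 75.8 = 275.7
CMA at t=9 = (294.7 + 275.7) / (2·4) = 570.4 / 8 = 71.30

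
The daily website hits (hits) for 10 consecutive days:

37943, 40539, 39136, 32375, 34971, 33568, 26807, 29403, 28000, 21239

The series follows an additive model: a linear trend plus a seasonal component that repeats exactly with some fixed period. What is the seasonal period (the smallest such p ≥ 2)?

3

First differences y_{t+1} − y_t: 2596, -1403, -6761, 2596, -1403, -6761, 2596, -1403, …
The difference pattern repeats every 3 terms and not for any smaller step, so p = 3.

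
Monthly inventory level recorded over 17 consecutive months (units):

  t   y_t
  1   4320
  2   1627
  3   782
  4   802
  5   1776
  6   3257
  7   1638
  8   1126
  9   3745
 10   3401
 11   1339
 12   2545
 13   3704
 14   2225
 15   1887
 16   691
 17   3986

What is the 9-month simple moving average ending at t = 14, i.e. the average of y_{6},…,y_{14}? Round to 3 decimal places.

2553.333

Sum of periods 6–14: 3257 + 1638 + 1126 + 3745 + 3401 + 1339 + 2545 + 3704 + 2225 = 22980
Divide by 9: 22980 / 9 = 2553.333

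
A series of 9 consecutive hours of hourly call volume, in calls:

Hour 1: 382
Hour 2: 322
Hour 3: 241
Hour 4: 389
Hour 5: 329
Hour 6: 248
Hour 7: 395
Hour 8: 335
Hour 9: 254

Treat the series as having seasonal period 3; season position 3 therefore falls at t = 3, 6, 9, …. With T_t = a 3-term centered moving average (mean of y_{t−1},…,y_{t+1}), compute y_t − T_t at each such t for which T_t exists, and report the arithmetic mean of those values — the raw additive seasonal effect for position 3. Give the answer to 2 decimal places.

-76.17

Season position 3 occurs at t = 3, 6 (where T_t is defined).
t=3: T_3 = 317.3333; y_3 − T_3 = 241 − 317.3333 = -76.3333
t=6: T_6 = 324.0000; y_6 − T_6 = 248 − 324.0000 = -76.0000
Mean deviation: (-76.3333 + -76.0000) / 2 = -76.17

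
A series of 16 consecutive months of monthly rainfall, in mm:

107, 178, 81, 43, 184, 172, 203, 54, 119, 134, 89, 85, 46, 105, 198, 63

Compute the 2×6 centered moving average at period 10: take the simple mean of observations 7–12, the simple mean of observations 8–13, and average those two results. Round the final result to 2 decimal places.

Sum over 7–12: 203 + 54 + 119 + 134 + 89 + 85 = 684
Sum over 8–13: 54 + 119 + 134 + 89 + 85 + 46 = 527
CMA at t=10 = (684 + 527) / (2·6) = 1211 / 12 = 100.92

100.92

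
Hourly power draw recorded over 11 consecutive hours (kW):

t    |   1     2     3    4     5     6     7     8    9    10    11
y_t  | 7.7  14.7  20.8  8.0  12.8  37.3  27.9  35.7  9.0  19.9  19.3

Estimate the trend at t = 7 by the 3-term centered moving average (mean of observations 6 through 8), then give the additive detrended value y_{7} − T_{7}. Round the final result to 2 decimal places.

Trend T_7 = (37.3 + 27.9 + 35.7) / 3 = 100.9/3 = 33.6333
Detrended value: 27.9 − 33.6333 = -5.73

-5.73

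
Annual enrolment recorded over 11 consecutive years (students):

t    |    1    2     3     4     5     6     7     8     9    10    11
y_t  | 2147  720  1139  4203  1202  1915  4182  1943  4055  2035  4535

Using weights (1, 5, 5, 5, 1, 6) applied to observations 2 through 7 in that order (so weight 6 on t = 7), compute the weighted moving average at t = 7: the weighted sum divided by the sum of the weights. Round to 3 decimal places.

2628.130

Weighted sum: 1·720 + 5·1139 + 5·4203 + 5·1202 + 1·1915 + 6·4182 = 720 + 5695 + 21015 + 6010 + 1915 + 25092 = 60447
Weight total: 1 + 5 + 5 + 5 + 1 + 6 = 23
WMA = 60447 / 23 = 2628.130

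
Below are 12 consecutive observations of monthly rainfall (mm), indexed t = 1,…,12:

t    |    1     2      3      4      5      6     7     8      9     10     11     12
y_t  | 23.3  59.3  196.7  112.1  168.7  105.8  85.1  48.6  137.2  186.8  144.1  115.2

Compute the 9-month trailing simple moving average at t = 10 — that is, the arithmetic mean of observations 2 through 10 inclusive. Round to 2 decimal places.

Sum of periods 2–10: 59.3 + 196.7 + 112.1 + 168.7 + 105.8 + 85.1 + 48.6 + 137.2 + 186.8 = 1100.3
Divide by 9: 1100.3 / 9 = 122.26

122.26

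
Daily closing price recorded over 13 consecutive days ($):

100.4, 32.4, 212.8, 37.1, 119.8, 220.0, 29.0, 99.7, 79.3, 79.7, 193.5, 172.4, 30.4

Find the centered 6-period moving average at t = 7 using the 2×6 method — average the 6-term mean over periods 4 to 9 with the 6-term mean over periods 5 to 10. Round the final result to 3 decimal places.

Sum over 4–9: 37.1 + 119.8 + 220.0 + 29.0 + 99.7 + 79.3 = 584.9
Sum over 5–10: 119.8 + 220.0 + 29.0 + 99.7 + 79.3 + 79.7 = 627.5
CMA at t=7 = (584.9 + 627.5) / (2·6) = 1212.4 / 12 = 101.033

101.033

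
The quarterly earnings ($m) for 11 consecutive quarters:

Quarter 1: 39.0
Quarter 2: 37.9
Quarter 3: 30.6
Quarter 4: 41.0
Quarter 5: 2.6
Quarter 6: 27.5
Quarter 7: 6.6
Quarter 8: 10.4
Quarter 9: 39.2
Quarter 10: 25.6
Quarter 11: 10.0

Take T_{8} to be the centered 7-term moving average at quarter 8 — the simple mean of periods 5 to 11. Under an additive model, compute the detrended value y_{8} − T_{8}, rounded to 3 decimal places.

Trend T_8 = (2.6 + 27.5 + 6.6 + 10.4 + 39.2 + 25.6 + 10.0) / 7 = 121.9/7 = 17.41429
Detrended value: 10.4 − 17.41429 = -7.014

-7.014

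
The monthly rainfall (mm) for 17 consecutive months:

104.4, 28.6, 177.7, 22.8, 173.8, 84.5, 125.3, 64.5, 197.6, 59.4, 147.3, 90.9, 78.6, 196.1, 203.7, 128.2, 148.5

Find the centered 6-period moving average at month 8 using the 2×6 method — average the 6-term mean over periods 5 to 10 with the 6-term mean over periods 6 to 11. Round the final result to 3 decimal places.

Sum over 5–10: 173.8 + 84.5 + 125.3 + 64.5 + 197.6 + 59.4 = 705.1
Sum over 6–11: 84.5 + 125.3 + 64.5 + 197.6 + 59.4 + 147.3 = 678.6
CMA at t=8 = (705.1 + 678.6) / (2·6) = 1383.7 / 12 = 115.308

115.308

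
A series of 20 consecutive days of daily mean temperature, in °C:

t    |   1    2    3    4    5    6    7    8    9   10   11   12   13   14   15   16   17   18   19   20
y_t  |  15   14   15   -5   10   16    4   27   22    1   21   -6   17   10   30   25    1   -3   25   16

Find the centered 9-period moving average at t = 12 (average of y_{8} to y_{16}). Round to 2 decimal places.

16.33

Sum of periods 8–16: 27 + 22 + 1 + 21 + (-6) + 17 + 10 + 30 + 25 = 147
Divide by 9: 147 / 9 = 16.33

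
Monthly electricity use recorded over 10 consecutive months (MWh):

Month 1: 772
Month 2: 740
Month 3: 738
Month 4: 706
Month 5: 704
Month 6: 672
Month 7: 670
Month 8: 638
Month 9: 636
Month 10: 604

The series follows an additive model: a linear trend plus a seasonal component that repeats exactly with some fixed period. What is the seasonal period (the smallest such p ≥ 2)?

2

First differences y_{t+1} − y_t: -32, -2, -32, -2, -32, -2, …
The difference pattern repeats every 2 terms and not for any smaller step, so p = 2.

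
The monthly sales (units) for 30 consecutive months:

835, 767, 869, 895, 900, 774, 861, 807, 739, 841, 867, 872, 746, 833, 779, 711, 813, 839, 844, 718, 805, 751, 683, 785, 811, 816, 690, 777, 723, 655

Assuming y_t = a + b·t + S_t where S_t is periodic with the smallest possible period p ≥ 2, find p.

7

First differences y_{t+1} − y_t: -68, 102, 26, 5, -126, 87, -54, -68, 102, 26, 5, -126, 87, -54, -68, 102, …
The difference pattern repeats every 7 terms and not for any smaller step, so p = 7.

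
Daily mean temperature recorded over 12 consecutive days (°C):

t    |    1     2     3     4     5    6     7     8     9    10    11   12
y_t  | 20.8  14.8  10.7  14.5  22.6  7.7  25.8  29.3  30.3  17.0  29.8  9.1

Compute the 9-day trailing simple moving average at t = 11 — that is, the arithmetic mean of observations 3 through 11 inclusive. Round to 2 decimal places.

Sum of periods 3–11: 10.7 + 14.5 + 22.6 + 7.7 + 25.8 + 29.3 + 30.3 + 17.0 + 29.8 = 187.7
Divide by 9: 187.7 / 9 = 20.86

20.86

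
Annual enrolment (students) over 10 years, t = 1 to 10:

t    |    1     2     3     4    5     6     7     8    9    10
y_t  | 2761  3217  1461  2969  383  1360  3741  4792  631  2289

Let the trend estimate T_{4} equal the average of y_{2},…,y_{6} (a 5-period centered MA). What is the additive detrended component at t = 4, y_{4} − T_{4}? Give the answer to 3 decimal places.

1091.000

Trend T_4 = (3217 + 1461 + 2969 + 383 + 1360) / 5 = 9390/5 = 1878.00000
Detrended value: 2969 − 1878.00000 = 1091.000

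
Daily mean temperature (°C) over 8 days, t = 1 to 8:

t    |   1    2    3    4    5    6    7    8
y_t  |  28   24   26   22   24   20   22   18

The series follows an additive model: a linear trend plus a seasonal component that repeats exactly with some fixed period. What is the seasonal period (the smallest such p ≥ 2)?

First differences y_{t+1} − y_t: -4, 2, -4, 2, -4, 2, …
The difference pattern repeats every 2 terms and not for any smaller step, so p = 2.

2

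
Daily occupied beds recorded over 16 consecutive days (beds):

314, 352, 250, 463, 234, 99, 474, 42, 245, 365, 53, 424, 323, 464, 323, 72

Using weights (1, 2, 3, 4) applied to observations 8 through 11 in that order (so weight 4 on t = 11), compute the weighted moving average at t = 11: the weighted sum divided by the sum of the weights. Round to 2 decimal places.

183.90

Weighted sum: 1·42 + 2·245 + 3·365 + 4·53 = 42 + 490 + 1095 + 212 = 1839
Weight total: 1 + 2 + 3 + 4 = 10
WMA = 1839 / 10 = 183.90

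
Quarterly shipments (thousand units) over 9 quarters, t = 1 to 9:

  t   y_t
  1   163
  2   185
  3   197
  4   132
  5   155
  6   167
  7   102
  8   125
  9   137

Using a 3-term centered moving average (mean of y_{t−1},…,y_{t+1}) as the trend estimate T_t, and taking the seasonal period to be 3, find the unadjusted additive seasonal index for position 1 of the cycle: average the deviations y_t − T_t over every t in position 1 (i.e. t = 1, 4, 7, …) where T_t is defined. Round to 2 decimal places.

Season position 1 occurs at t = 4, 7 (where T_t is defined).
t=4: T_4 = 161.3333; y_4 − T_4 = 132 − 161.3333 = -29.3333
t=7: T_7 = 131.3333; y_7 − T_7 = 102 − 131.3333 = -29.3333
Mean deviation: (-29.3333 + -29.3333) / 2 = -29.33

-29.33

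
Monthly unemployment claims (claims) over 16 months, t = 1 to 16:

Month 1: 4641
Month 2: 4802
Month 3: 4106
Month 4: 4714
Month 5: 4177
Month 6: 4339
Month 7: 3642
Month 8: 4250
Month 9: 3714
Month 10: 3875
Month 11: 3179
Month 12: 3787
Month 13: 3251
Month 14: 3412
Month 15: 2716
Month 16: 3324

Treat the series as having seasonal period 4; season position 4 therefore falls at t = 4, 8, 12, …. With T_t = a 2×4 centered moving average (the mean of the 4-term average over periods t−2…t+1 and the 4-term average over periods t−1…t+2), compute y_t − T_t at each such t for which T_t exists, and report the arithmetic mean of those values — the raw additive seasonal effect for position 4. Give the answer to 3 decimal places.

Season position 4 occurs at t = 4, 8, 12 (where T_t is defined).
t=4: T_4 = 4391.87500; y_4 − T_4 = 4714 − 4391.87500 = 322.12500
t=8: T_8 = 3928.25000; y_8 − T_8 = 4250 − 3928.25000 = 321.75000
t=12: T_12 = 3465.12500; y_12 − T_12 = 3787 − 3465.12500 = 321.87500
Mean deviation: (322.12500 + 321.75000 + 321.87500) / 3 = 321.917

321.917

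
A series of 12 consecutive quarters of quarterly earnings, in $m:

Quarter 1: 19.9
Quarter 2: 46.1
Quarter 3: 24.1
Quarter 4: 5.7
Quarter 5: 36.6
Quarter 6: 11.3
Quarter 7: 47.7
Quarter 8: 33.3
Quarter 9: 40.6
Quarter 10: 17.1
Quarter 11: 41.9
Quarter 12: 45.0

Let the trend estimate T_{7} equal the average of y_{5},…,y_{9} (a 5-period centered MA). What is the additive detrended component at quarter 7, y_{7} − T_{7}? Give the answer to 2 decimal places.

13.80

Trend T_7 = (36.6 + 11.3 + 47.7 + 33.3 + 40.6) / 5 = 169.5/5 = 33.9000
Detrended value: 47.7 − 33.9000 = 13.80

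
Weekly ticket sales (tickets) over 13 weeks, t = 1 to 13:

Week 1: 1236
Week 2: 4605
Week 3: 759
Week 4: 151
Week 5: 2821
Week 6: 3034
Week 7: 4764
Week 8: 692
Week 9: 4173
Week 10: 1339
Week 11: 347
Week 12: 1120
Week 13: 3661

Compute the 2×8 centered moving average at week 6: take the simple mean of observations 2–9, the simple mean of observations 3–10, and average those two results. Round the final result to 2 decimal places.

Sum over 2–9: 4605 + 759 + 151 + 2821 + 3034 + 4764 + 692 + 4173 = 20999
Sum over 3–10: 759 + 151 + 2821 + 3034 + 4764 + 692 + 4173 + 1339 = 17733
CMA at t=6 = (20999 + 17733) / (2·8) = 38732 / 16 = 2420.75

2420.75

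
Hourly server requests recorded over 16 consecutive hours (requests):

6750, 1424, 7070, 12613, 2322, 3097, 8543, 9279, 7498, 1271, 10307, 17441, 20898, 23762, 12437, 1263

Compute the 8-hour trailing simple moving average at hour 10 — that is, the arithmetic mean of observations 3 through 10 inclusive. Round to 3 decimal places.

Sum of periods 3–10: 7070 + 12613 + 2322 + 3097 + 8543 + 9279 + 7498 + 1271 = 51693
Divide by 8: 51693 / 8 = 6461.625

6461.625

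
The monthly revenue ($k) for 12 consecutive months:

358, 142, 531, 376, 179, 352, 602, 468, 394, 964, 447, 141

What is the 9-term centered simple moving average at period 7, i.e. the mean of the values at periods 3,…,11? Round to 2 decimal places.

Sum of periods 3–11: 531 + 376 + 179 + 352 + 602 + 468 + 394 + 964 + 447 = 4313
Divide by 9: 4313 / 9 = 479.22

479.22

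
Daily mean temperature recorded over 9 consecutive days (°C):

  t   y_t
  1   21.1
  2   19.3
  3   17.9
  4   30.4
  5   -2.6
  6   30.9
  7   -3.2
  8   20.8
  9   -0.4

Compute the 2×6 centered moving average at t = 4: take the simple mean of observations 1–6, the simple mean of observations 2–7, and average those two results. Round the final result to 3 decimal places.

17.475

Sum over 1–6: 21.1 + 19.3 + 17.9 + 30.4 + (-2.6) + 30.9 = 117.0
Sum over 2–7: 19.3 + 17.9 + 30.4 + (-2.6) + 30.9 + (-3.2) = 92.7
CMA at t=4 = (117.0 + 92.7) / (2·6) = 209.7 / 12 = 17.475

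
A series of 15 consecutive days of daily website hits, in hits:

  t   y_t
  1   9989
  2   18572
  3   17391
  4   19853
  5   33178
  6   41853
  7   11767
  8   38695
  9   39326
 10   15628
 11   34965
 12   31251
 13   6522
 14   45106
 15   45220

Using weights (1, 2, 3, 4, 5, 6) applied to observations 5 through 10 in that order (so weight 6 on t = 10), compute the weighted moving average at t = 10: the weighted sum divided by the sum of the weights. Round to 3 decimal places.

Weighted sum: 1·33178 + 2·41853 + 3·11767 + 4·38695 + 5·39326 + 6·15628 = 33178 + 83706 + 35301 + 154780 + 196630 + 93768 = 597363
Weight total: 1 + 2 + 3 + 4 + 5 + 6 = 21
WMA = 597363 / 21 = 28445.857

28445.857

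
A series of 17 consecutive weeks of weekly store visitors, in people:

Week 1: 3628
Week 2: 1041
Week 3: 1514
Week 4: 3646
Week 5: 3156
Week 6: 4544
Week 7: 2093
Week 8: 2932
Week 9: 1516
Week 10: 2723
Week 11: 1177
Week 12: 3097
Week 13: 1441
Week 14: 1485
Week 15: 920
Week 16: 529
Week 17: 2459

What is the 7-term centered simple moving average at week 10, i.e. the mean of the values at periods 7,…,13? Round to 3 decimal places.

2139.857

Sum of periods 7–13: 2093 + 2932 + 1516 + 2723 + 1177 + 3097 + 1441 = 14979
Divide by 7: 14979 / 7 = 2139.857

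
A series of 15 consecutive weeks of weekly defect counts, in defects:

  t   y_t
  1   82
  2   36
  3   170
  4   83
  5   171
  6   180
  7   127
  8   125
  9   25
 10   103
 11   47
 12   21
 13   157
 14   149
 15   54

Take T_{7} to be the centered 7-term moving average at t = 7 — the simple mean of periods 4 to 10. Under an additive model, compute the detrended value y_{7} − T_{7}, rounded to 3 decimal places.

10.714

Trend T_7 = (83 + 171 + 180 + 127 + 125 + 25 + 103) / 7 = 814/7 = 116.28571
Detrended value: 127 − 116.28571 = 10.714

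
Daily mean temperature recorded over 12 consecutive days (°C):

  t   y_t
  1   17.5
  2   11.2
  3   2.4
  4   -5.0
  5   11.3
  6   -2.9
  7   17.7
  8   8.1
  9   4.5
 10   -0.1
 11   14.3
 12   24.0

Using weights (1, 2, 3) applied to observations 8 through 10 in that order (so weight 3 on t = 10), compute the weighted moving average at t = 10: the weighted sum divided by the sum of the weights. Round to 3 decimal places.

2.800

Weighted sum: 1·8.1 + 2·4.5 + 3·-0.1 = 8.1 + 9.0 + -0.3 = 16.8
Weight total: 1 + 2 + 3 = 6
WMA = 16.8 / 6 = 2.800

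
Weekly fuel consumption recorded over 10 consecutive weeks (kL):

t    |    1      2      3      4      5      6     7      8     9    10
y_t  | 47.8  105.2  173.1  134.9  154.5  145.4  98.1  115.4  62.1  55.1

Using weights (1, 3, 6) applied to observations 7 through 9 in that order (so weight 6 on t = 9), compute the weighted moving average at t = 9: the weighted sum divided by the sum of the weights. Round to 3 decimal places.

Weighted sum: 1·98.1 + 3·115.4 + 6·62.1 = 98.1 + 346.2 + 372.6 = 816.9
Weight total: 1 + 3 + 6 = 10
WMA = 816.9 / 10 = 81.690

81.690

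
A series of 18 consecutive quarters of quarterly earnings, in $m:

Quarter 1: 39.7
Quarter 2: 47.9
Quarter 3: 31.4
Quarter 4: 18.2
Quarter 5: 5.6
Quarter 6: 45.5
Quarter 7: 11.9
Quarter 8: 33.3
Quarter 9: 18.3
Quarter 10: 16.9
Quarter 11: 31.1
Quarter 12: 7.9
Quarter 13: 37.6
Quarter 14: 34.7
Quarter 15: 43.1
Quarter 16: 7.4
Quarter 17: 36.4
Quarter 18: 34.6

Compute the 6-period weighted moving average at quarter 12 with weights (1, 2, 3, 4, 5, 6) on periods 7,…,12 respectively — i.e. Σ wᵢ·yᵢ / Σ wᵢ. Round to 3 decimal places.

19.233

Weighted sum: 1·11.9 + 2·33.3 + 3·18.3 + 4·16.9 + 5·31.1 + 6·7.9 = 11.9 + 66.6 + 54.9 + 67.6 + 155.5 + 47.4 = 403.9
Weight total: 1 + 2 + 3 + 4 + 5 + 6 = 21
WMA = 403.9 / 21 = 19.233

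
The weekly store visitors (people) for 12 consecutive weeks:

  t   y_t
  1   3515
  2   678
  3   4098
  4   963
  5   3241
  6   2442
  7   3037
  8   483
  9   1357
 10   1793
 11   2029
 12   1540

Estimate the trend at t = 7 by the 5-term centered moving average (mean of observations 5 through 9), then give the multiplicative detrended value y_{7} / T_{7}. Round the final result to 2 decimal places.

Trend T_7 = (3241 + 2442 + 3037 + 483 + 1357) / 5 = 10560/5 = 2112.0000
Ratio to trend: 3037 / 2112.0000 = 1.44

1.44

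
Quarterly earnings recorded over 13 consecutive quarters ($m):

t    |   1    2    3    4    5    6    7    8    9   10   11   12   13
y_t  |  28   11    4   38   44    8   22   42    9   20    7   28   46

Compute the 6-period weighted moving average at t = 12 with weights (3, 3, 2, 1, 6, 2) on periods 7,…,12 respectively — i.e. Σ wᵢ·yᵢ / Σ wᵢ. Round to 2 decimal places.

19.29

Weighted sum: 3·22 + 3·42 + 2·9 + 1·20 + 6·7 + 2·28 = 66 + 126 + 18 + 20 + 42 + 56 = 328
Weight total: 3 + 3 + 2 + 1 + 6 + 2 = 17
WMA = 328 / 17 = 19.29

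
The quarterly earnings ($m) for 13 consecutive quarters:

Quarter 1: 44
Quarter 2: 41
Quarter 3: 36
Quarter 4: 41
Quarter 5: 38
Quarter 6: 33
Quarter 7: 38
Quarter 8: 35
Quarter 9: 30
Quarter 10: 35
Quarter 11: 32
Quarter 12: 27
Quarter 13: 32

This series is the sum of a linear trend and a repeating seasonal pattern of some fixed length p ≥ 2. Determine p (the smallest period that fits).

First differences y_{t+1} − y_t: -3, -5, 5, -3, -5, 5, -3, -5, …
The difference pattern repeats every 3 terms and not for any smaller step, so p = 3.

3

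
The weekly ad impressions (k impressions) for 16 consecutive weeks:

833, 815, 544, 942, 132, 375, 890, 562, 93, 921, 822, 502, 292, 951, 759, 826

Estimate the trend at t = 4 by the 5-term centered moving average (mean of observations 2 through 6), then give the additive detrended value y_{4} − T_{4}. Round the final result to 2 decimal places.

Trend T_4 = (815 + 544 + 942 + 132 + 375) / 5 = 2808/5 = 561.6000
Detrended value: 942 − 561.6000 = 380.40

380.40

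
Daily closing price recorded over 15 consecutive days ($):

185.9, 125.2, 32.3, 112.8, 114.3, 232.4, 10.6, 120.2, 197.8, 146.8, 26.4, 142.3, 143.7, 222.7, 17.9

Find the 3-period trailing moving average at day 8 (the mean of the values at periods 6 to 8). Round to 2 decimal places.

Sum of periods 6–8: 232.4 + 10.6 + 120.2 = 363.2
Divide by 3: 363.2 / 3 = 121.07

121.07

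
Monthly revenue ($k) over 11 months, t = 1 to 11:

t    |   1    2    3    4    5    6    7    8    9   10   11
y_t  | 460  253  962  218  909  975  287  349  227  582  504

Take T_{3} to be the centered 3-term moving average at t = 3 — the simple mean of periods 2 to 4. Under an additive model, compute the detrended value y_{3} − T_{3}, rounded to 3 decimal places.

484.333

Trend T_3 = (253 + 962 + 218) / 3 = 1433/3 = 477.66667
Detrended value: 962 − 477.66667 = 484.333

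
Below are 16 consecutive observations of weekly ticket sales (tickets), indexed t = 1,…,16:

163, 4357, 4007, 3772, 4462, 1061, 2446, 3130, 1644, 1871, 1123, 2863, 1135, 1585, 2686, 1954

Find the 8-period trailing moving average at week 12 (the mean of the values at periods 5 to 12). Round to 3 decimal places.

2325.000

Sum of periods 5–12: 4462 + 1061 + 2446 + 3130 + 1644 + 1871 + 1123 + 2863 = 18600
Divide by 8: 18600 / 8 = 2325.000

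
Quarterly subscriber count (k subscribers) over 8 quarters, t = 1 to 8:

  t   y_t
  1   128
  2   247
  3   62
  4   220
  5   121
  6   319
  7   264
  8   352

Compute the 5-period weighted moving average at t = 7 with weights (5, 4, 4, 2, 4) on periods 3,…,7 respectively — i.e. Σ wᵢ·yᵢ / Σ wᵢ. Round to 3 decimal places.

Weighted sum: 5·62 + 4·220 + 4·121 + 2·319 + 4·264 = 310 + 880 + 484 + 638 + 1056 = 3368
Weight total: 5 + 4 + 4 + 2 + 4 = 19
WMA = 3368 / 19 = 177.263

177.263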